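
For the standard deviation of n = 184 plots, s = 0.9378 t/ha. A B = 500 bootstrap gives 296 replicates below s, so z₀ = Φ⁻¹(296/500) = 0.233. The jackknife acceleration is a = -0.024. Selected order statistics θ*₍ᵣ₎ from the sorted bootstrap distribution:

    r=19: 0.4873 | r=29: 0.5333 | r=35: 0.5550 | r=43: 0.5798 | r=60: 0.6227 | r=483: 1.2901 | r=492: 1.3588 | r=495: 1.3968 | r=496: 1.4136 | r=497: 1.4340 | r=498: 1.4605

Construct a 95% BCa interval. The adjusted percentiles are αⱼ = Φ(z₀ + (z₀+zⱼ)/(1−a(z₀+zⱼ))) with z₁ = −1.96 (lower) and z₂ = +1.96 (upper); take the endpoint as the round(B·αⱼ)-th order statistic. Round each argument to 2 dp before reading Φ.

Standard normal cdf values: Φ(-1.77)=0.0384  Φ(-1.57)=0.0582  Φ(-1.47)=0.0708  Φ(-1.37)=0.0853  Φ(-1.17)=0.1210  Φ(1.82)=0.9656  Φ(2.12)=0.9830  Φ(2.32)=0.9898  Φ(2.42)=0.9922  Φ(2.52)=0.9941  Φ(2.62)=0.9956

Lower: z₀ + z₁ = 0.233 + (-1.960) = -1.727; 1 − a(z₀+z₁) = 1 − (-0.024)(-1.727) = 0.9586; argument = 0.233 + (-1.727)/0.9586 = -1.5687 → -1.57.
α₁ = Φ(-1.57) = 0.0582; rank = round(500 × 0.0582) = 29; θ*₍29₎ = 0.5333.
Upper: z₀ + z₂ = 2.193; 1 − a(z₀+z₂) = 1.0526; argument = 2.3163 → 2.32; α₂ = 0.9898; rank = 495; θ*₍495₎ = 1.3968.

(0.5333, 1.3968)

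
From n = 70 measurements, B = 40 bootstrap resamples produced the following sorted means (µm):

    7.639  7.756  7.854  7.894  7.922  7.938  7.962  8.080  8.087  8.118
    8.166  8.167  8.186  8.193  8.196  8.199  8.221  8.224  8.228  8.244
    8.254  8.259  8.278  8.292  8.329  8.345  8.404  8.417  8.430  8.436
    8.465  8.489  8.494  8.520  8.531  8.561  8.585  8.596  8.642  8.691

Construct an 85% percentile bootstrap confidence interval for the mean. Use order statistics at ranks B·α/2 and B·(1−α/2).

(7.854, 8.585)

α = 0.15; lower rank = 40 × 0.075 = 3; upper rank = 40 × 0.925 = 37.
The 3rd smallest replicate is 7.854; the 37th is 8.585.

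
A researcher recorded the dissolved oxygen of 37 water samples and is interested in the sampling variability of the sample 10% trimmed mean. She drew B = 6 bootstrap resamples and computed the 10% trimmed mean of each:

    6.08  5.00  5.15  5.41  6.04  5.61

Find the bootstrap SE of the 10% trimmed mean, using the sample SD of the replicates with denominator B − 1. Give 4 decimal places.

Bootstrap SE is the standard deviation of the 6 replicate 10% trimmed means.
Mean of replicates: (6.08 + 5.00 + 5.15 + 5.41 + 6.04 + 5.61) / 6 = 33.29000 / 6 = 5.54833
Sum of squared deviations: (+0.53167)² + (−0.54833)² + (−0.39833)² + (−0.13833)² + (+0.49167)² + (+0.06167)² = 1.00668
Variance = 1.00668 / 5 = 0.20134
SE* = √0.20134

SE* = 0.4487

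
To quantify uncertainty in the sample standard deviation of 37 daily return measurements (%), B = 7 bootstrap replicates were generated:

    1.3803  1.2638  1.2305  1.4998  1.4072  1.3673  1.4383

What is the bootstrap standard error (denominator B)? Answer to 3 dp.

Bootstrap SE is the standard deviation of the 7 replicate standard deviations.
Mean of replicates: (1.3803 + 1.2638 + 1.2305 + 1.4998 + 1.4072 + 1.3673 + 1.4383) / 7 = 9.58720 / 7 = 1.36960
Sum of squared deviations: (+0.01070)² + (−0.10580)² + (−0.13910)² + (+0.13020)² + (+0.03760)² + (−0.00230)² + (+0.06870)² = 0.05375
Variance = 0.05375 / 7 = 0.00768
SE* = √0.00768

SE* = 0.088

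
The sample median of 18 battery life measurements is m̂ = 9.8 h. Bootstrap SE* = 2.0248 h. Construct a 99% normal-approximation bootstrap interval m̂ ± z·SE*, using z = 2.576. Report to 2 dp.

(4.58, 15.02)

Margin = 2.576 × 2.0248 = 5.216
Interval: 9.8 ± 5.216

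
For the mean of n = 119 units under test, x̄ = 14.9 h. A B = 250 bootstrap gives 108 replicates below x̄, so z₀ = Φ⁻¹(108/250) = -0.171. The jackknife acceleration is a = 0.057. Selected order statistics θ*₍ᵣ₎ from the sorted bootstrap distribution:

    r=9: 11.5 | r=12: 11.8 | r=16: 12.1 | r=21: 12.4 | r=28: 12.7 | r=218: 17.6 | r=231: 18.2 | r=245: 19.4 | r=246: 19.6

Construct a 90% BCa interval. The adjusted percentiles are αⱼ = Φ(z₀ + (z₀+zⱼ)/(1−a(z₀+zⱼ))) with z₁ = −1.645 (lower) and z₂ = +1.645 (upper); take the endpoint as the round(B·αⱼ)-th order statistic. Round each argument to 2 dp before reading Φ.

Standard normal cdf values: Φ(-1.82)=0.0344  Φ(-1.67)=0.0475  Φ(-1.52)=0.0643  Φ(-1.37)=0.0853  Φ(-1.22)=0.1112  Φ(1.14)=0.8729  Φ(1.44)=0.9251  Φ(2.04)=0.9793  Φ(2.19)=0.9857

(11.5, 18.2)

Lower: z₀ + z₁ = -0.171 + (-1.645) = -1.816; 1 − a(z₀+z₁) = 1 − (0.057)(-1.816) = 1.1035; argument = -0.171 + (-1.816)/1.1035 = -1.8167 → -1.82.
α₁ = Φ(-1.82) = 0.0344; rank = round(250 × 0.0344) = 9; θ*₍9₎ = 11.5.
Upper: z₀ + z₂ = 1.474; 1 − a(z₀+z₂) = 0.9160; argument = 1.4382 → 1.44; α₂ = 0.9251; rank = 231; θ*₍231₎ = 18.2.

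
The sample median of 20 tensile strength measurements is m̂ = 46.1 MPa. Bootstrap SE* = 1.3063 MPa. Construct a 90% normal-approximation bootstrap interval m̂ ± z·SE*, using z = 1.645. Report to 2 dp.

Margin = 1.645 × 1.3063 = 2.149
Interval: 46.1 ± 2.149

(43.95, 48.25)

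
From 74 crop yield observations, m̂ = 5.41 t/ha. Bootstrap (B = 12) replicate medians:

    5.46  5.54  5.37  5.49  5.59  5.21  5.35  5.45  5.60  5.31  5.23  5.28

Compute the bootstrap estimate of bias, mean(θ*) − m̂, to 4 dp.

mean(θ*) = (5.46 + 5.54 + 5.37 + 5.49 + 5.59 + 5.21 + 5.35 + 5.45 + 5.60 + 5.31 + 5.23 + 5.28) / 12 = 5.40667
bias = 5.40667 − 5.41

bias = −0.0033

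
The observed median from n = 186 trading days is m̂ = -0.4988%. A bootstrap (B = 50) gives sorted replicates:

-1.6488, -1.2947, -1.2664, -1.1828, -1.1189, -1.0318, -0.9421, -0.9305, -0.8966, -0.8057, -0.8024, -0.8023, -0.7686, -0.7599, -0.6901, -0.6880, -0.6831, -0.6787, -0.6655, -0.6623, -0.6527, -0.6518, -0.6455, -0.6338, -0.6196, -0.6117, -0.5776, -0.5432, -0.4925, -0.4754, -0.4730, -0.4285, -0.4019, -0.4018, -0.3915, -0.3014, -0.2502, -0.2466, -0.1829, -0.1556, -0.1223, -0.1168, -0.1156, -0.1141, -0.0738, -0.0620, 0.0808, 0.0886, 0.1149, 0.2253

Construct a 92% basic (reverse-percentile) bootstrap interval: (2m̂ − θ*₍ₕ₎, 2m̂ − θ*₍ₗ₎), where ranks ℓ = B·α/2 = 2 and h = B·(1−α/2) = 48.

Percentile endpoints at ranks 2 and 48: θ*₍2₎ = -1.2947, θ*₍48₎ = 0.0886.
Basic interval reflects these around m̂:
  lower = 2 × -0.4988 − 0.0886 = -1.0862
  upper = 2 × -0.4988 − -1.2947 = 0.2971

(-1.0862, 0.2971)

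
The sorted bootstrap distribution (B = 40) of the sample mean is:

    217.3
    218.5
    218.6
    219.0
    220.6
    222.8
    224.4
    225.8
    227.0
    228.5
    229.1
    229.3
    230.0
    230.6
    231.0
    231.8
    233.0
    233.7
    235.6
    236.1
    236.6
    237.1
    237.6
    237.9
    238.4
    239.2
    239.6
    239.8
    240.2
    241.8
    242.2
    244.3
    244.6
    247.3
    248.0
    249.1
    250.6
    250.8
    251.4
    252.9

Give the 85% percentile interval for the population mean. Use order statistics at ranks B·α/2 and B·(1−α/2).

(218.6, 250.6)

α = 0.15; lower rank = 40 × 0.075 = 3; upper rank = 40 × 0.925 = 37.
The 3rd smallest replicate is 218.6; the 37th is 250.6.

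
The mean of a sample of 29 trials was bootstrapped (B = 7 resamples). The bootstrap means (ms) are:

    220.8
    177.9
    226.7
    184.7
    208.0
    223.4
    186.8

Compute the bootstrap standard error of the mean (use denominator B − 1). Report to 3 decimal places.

SE* = 20.573

Bootstrap SE is the standard deviation of the 7 replicate means.
Mean of replicates: (220.8 + 177.9 + 226.7 + 184.7 + 208.0 + 223.4 + 186.8) / 7 = 1428.3000 / 7 = 204.0429
Sum of squared deviations: (+16.7571)² + (−26.1429)² + (+22.6571)² + (−19.3429)² + (+3.9571)² + (+19.3571)² + (−17.2429)² = 2539.4171
Variance = 2539.4171 / 6 = 423.2362
SE* = √423.2362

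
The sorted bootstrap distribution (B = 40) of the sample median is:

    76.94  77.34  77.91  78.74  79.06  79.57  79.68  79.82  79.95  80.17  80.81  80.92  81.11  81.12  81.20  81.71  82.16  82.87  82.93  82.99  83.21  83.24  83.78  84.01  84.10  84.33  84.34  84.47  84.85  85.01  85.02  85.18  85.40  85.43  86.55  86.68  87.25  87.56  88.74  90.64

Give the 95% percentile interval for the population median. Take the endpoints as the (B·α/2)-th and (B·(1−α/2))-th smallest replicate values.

(76.94, 88.74)

α = 0.05; lower rank = 40 × 0.025 = 1; upper rank = 40 × 0.975 = 39.
The 1st smallest replicate is 76.94; the 39th is 88.74.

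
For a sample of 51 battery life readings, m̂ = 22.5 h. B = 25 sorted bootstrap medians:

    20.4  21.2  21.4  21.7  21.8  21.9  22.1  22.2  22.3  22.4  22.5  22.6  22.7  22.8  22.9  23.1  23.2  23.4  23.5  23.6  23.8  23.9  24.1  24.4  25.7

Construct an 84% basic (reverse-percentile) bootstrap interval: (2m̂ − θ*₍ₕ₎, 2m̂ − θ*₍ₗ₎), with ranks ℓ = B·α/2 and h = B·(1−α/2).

(20.9, 23.8)

Percentile endpoints at ranks 2 and 23: θ*₍2₎ = 21.2, θ*₍23₎ = 24.1.
Basic interval reflects these around m̂:
  lower = 2 × 22.5 − 24.1 = 20.9
  upper = 2 × 22.5 − 21.2 = 23.8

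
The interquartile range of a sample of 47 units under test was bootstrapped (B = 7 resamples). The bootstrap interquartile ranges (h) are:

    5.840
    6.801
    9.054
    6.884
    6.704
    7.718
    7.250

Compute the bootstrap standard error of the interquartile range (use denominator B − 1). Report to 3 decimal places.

Bootstrap SE is the standard deviation of the 7 replicate interquartile ranges.
Mean of replicates: (5.840 + 6.801 + 9.054 + 6.884 + 6.704 + 7.718 + 7.250) / 7 = 50.2510 / 7 = 7.1787
Sum of squared deviations: (−1.3387)² + (−0.3777)² + (+1.8753)² + (−0.2947)² + (−0.4747)² + (+0.5393)² + (+0.0713)² = 6.0596
Variance = 6.0596 / 6 = 1.0099
SE* = √1.0099

SE* = 1.005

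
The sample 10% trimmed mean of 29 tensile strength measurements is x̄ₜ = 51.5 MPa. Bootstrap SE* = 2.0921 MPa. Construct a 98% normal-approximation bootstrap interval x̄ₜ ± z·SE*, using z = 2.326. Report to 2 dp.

(46.63, 56.37)

Margin = 2.326 × 2.0921 = 4.866
Interval: 51.5 ± 4.866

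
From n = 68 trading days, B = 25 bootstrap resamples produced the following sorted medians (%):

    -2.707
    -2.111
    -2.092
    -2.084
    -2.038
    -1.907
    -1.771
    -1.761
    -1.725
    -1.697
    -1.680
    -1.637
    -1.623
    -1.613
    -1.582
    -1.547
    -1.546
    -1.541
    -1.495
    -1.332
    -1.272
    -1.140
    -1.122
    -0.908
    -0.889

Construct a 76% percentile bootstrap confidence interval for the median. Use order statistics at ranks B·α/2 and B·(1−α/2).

α = 0.24; lower rank = 25 × 0.120 = 3; upper rank = 25 × 0.880 = 22.
The 3rd smallest replicate is -2.092; the 22nd is -1.140.

(-2.092, -1.140)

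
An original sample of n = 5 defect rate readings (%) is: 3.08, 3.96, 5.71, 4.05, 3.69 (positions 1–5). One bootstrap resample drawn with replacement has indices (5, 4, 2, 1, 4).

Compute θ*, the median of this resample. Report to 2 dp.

Resample values: 3.69, 4.05, 3.96, 3.08, 4.05.
Sorted: 3.08, 3.69, 3.96, 4.05, 4.05
Median = middle value = 3.96

θ* = 3.96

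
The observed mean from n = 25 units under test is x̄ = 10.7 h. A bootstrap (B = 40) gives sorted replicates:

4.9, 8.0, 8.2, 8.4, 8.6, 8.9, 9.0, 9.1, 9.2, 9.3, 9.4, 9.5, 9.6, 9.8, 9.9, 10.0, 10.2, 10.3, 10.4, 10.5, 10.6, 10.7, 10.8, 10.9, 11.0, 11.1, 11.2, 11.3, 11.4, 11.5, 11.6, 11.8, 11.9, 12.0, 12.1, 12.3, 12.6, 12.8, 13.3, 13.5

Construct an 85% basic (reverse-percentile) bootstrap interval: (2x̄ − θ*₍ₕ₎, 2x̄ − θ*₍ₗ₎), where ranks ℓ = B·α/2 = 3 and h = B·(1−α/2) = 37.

(8.8, 13.2)

Percentile endpoints at ranks 3 and 37: θ*₍3₎ = 8.2, θ*₍37₎ = 12.6.
Basic interval reflects these around x̄:
  lower = 2 × 10.7 − 12.6 = 8.8
  upper = 2 × 10.7 − 8.2 = 13.2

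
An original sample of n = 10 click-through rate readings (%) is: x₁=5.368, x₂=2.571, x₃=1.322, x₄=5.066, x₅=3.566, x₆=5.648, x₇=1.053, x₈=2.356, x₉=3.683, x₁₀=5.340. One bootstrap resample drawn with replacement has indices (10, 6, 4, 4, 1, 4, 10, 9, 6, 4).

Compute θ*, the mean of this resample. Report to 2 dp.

Resample values: 5.340, 5.648, 5.066, 5.066, 5.368, 5.066, 5.340, 3.683, 5.648, 5.066.
Mean = (5.340 + 5.648 + 5.066 + 5.066 + 5.368 + 5.066 + 5.340 + 3.683 + 5.648 + 5.066) / 10 = 51.2910 / 10 = 5.13

θ* = 5.13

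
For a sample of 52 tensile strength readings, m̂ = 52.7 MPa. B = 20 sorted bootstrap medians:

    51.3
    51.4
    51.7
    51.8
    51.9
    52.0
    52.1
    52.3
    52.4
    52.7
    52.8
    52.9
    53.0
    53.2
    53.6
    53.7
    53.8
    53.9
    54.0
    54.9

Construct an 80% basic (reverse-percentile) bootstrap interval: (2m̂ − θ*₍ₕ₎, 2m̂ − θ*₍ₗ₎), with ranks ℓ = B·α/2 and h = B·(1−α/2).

(51.5, 54.0)

Percentile endpoints at ranks 2 and 18: θ*₍2₎ = 51.4, θ*₍18₎ = 53.9.
Basic interval reflects these around m̂:
  lower = 2 × 52.7 − 53.9 = 51.5
  upper = 2 × 52.7 − 51.4 = 54.0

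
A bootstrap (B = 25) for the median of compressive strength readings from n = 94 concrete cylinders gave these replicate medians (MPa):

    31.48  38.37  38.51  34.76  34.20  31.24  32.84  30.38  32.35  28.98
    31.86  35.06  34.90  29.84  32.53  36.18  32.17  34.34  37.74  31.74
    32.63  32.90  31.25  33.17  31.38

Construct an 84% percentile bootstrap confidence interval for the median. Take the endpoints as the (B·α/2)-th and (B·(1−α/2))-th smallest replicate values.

(29.84, 37.74)

Sorted replicates: 28.98, 29.84, 30.38, 31.24, 31.25, 31.38, 31.48, 31.74, 31.86, 32.17, 32.35, 32.53, 32.63, 32.84, 32.90, 33.17, 34.20, 34.34, 34.76, 34.90, 35.06, 36.18, 37.74, 38.37, 38.51
α = 0.16; lower rank = 25 × 0.080 = 2; upper rank = 25 × 0.920 = 23.
The 2nd smallest replicate is 29.84; the 23rd is 37.74.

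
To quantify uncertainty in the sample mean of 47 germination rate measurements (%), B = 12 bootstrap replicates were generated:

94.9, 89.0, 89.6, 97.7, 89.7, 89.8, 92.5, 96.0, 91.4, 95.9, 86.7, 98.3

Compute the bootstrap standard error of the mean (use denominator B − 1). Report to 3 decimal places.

SE* = 3.822

Bootstrap SE is the standard deviation of the 12 replicate means.
Mean of replicates: (94.9 + 89.0 + 89.6 + 97.7 + 89.7 + 89.8 + 92.5 + 96.0 + 91.4 + 95.9 + 86.7 + 98.3) / 12 = 1111.5000 / 12 = 92.6250
Sum of squared deviations: (+2.2750)² + (−3.6250)² + (−3.0250)² + (+5.0750)² + (−2.9250)² + (−2.8250)² + (−0.1250)² + (+3.3750)² + (−1.2250)² + (+3.2750)² + (−5.9250)² + (+5.6750)² = 160.7025
Variance = 160.7025 / 11 = 14.6093
SE* = √14.6093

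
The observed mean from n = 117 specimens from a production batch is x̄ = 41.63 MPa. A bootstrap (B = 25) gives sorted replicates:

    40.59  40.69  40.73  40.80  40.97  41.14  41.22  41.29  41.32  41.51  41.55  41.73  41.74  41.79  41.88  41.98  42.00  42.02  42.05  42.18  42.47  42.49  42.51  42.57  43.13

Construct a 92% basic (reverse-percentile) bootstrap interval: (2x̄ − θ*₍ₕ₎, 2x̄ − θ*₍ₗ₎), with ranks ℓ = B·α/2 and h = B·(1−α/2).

(40.69, 42.67)

Percentile endpoints at ranks 1 and 24: θ*₍1₎ = 40.59, θ*₍24₎ = 42.57.
Basic interval reflects these around x̄:
  lower = 2 × 41.63 − 42.57 = 40.69
  upper = 2 × 41.63 − 40.59 = 42.67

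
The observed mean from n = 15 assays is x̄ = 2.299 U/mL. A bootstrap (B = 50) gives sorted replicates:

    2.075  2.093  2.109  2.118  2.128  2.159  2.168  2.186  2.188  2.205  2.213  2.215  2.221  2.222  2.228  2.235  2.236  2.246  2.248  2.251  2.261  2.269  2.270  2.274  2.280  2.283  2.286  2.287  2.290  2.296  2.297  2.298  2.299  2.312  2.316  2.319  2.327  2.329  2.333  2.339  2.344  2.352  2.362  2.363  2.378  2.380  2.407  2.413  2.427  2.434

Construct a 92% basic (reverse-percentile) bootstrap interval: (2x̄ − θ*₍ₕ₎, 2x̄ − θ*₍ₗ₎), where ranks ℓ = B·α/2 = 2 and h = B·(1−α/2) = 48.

(2.185, 2.505)

Percentile endpoints at ranks 2 and 48: θ*₍2₎ = 2.093, θ*₍48₎ = 2.413.
Basic interval reflects these around x̄:
  lower = 2 × 2.299 − 2.413 = 2.185
  upper = 2 × 2.299 − 2.093 = 2.505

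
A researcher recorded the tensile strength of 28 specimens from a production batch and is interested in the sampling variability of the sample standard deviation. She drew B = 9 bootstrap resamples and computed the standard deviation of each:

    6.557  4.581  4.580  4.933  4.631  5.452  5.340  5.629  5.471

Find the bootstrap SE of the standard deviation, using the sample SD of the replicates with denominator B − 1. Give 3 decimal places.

SE* = 0.645

Bootstrap SE is the standard deviation of the 9 replicate standard deviations.
Mean of replicates: (6.557 + 4.581 + 4.580 + 4.933 + 4.631 + 5.452 + 5.340 + 5.629 + 5.471) / 9 = 47.1740 / 9 = 5.2416
Sum of squared deviations: (+1.3154)² + (−0.6606)² + (−0.6616)² + (−0.3086)² + (−0.6106)² + (+0.2104)² + (+0.0984)² + (+0.3874)² + (+0.2294)² = 3.3291
Variance = 3.3291 / 8 = 0.4161
SE* = √0.4161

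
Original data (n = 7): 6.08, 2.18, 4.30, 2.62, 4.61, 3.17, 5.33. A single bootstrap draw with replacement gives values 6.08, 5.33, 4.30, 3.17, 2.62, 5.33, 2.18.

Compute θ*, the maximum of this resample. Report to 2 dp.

Maximum = 6.08

θ* = 6.08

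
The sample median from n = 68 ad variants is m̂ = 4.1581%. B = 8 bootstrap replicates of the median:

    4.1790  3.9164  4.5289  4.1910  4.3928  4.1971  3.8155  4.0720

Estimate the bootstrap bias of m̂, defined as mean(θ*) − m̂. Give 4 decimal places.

mean(θ*) = (4.1790 + 3.9164 + 4.5289 + 4.1910 + 4.3928 + 4.1971 + 3.8155 + 4.0720) / 8 = 4.16159
bias = 4.16159 − 4.1581

bias = +0.0035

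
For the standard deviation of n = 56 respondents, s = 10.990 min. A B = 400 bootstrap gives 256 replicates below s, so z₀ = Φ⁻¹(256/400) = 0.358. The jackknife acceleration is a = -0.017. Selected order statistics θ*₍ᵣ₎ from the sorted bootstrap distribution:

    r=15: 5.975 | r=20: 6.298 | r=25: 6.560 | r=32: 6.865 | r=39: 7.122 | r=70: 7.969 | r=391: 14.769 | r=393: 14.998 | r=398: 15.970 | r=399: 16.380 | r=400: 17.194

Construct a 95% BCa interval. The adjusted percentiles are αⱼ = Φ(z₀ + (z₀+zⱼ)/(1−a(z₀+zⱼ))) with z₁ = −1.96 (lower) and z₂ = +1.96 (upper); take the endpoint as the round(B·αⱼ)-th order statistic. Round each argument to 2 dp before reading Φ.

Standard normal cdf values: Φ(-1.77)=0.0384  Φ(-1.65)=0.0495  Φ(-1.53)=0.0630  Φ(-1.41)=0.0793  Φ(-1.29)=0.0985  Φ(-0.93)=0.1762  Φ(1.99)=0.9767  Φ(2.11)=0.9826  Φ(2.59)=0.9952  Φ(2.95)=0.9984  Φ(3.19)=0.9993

Lower: z₀ + z₁ = 0.358 + (-1.960) = -1.602; 1 − a(z₀+z₁) = 1 − (-0.017)(-1.602) = 0.9728; argument = 0.358 + (-1.602)/0.9728 = -1.2889 → -1.29.
α₁ = Φ(-1.29) = 0.0985; rank = round(400 × 0.0985) = 39; θ*₍39₎ = 7.122.
Upper: z₀ + z₂ = 2.318; 1 − a(z₀+z₂) = 1.0394; argument = 2.5881 → 2.59; α₂ = 0.9952; rank = 398; θ*₍398₎ = 15.970.

(7.122, 15.970)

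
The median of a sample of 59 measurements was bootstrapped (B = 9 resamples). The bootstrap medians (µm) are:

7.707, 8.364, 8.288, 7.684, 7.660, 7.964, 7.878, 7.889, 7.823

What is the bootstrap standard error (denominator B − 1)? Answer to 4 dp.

SE* = 0.2538

Bootstrap SE is the standard deviation of the 9 replicate medians.
Mean of replicates: (7.707 + 8.364 + 8.288 + 7.684 + 7.660 + 7.964 + 7.878 + 7.889 + 7.823) / 9 = 71.25700 / 9 = 7.91744
Sum of squared deviations: (−0.21044)² + (+0.44656)² + (+0.37056)² + (−0.23344)² + (−0.25744)² + (+0.04656)² + (−0.03944)² + (−0.02844)² + (−0.09444)² = 0.51524
Variance = 0.51524 / 8 = 0.06440
SE* = √0.06440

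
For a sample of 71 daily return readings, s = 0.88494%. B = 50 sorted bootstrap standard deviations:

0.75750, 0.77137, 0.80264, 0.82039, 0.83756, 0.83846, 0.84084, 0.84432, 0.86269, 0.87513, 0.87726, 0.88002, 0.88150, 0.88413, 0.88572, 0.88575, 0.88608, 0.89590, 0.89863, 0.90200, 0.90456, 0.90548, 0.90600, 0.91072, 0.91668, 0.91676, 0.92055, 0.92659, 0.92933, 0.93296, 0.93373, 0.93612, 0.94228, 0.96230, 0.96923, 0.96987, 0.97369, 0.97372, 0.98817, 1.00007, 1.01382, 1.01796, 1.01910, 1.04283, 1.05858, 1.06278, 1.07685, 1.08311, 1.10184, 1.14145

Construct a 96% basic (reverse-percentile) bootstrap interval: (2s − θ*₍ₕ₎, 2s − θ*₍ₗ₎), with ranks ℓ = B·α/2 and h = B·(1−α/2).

Percentile endpoints at ranks 1 and 49: θ*₍1₎ = 0.75750, θ*₍49₎ = 1.10184.
Basic interval reflects these around s:
  lower = 2 × 0.88494 − 1.10184 = 0.66804
  upper = 2 × 0.88494 − 0.75750 = 1.01238

(0.66804, 1.01238)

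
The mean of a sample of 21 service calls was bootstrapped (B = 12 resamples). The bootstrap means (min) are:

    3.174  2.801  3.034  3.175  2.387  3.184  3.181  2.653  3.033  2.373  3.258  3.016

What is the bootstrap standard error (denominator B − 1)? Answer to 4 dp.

Bootstrap SE is the standard deviation of the 12 replicate means.
Mean of replicates: (3.174 + 2.801 + 3.034 + 3.175 + 2.387 + 3.184 + 3.181 + 2.653 + 3.033 + 2.373 + 3.258 + 3.016) / 12 = 35.26900 / 12 = 2.93908
Sum of squared deviations: (+0.23492)² + (−0.13808)² + (+0.09492)² + (+0.23592)² + (−0.55208)² + (+0.24492)² + (+0.24192)² + (−0.28608)² + (+0.09392)² + (−0.56608)² + (+0.31892)² + (+0.07692)² = 1.08096
Variance = 1.08096 / 11 = 0.09827
SE* = √0.09827

SE* = 0.3135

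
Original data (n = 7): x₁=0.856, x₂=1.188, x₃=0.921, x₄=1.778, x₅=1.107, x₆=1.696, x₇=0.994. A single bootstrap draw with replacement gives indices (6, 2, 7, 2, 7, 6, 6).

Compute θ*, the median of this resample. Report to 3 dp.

θ* = 1.188

Resample values: 1.696, 1.188, 0.994, 1.188, 0.994, 1.696, 1.696.
Sorted: 0.994, 0.994, 1.188, 1.188, 1.696, 1.696, 1.696
Median = middle value = 1.188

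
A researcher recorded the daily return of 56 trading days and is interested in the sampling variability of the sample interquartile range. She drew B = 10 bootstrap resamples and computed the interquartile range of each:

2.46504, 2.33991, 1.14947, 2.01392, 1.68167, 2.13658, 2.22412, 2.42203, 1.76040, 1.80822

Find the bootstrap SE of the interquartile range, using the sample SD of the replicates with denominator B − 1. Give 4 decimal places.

Bootstrap SE is the standard deviation of the 10 replicate interquartile ranges.
Mean of replicates: (2.46504 + 2.33991 + 1.14947 + 2.01392 + 1.68167 + 2.13658 + 2.22412 + 2.42203 + 1.76040 + 1.80822) / 10 = 20.001360 / 10 = 2.000136
Sum of squared deviations: (+0.464904)² + (+0.339774)² + (−0.850666)² + (+0.013784)² + (−0.318466)² + (+0.136444)² + (+0.223984)² + (+0.421894)² + (−0.239736)² + (−0.191916)² = 1.497911
Variance = 1.497911 / 9 = 0.166435
SE* = √0.166435

SE* = 0.4080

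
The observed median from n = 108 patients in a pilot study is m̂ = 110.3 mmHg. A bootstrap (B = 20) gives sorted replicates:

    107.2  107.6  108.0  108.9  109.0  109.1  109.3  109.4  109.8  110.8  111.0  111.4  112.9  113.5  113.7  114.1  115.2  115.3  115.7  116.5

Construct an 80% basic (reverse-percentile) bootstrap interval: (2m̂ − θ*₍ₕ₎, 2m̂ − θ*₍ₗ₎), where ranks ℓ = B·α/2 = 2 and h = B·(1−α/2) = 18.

(105.3, 113.0)

Percentile endpoints at ranks 2 and 18: θ*₍2₎ = 107.6, θ*₍18₎ = 115.3.
Basic interval reflects these around m̂:
  lower = 2 × 110.3 − 115.3 = 105.3
  upper = 2 × 110.3 − 107.6 = 113.0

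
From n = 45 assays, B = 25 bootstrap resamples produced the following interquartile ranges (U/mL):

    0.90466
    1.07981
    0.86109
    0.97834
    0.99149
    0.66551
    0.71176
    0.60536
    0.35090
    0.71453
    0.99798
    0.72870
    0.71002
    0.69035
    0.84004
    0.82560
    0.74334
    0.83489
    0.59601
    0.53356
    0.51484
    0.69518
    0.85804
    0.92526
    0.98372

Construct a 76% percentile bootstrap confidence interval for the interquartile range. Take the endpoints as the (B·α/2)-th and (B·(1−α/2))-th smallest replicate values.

Sorted replicates: 0.35090, 0.51484, 0.53356, 0.59601, 0.60536, 0.66551, 0.69035, 0.69518, 0.71002, 0.71176, 0.71453, 0.72870, 0.74334, 0.82560, 0.83489, 0.84004, 0.85804, 0.86109, 0.90466, 0.92526, 0.97834, 0.98372, 0.99149, 0.99798, 1.07981
α = 0.24; lower rank = 25 × 0.120 = 3; upper rank = 25 × 0.880 = 22.
The 3rd smallest replicate is 0.53356; the 22nd is 0.98372.

(0.53356, 0.98372)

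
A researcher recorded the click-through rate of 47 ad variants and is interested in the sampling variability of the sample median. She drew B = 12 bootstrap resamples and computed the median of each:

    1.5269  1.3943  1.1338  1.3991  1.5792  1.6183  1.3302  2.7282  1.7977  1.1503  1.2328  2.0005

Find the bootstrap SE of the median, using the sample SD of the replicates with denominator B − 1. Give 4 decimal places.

SE* = 0.4452

Bootstrap SE is the standard deviation of the 12 replicate medians.
Mean of replicates: (1.5269 + 1.3943 + 1.1338 + 1.3991 + 1.5792 + 1.6183 + 1.3302 + 2.7282 + 1.7977 + 1.1503 + 1.2328 + 2.0005) / 12 = 18.89130 / 12 = 1.57428
Sum of squared deviations: (−0.04738)² + (−0.17997)² + (−0.44048)² + (−0.17518)² + (+0.00492)² + (+0.04402)² + (−0.24408)² + (+1.15393)² + (+0.22342)² + (−0.42397)² + (−0.34148)² + (+0.42623)² = 2.18036
Variance = 2.18036 / 11 = 0.19821
SE* = √0.19821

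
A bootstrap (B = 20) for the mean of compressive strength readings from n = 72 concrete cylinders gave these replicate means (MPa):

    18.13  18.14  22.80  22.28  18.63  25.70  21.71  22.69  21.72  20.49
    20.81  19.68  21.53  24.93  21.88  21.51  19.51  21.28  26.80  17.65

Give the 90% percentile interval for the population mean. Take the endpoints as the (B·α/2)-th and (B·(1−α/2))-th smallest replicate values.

Sorted replicates: 17.65, 18.13, 18.14, 18.63, 19.51, 19.68, 20.49, 20.81, 21.28, 21.51, 21.53, 21.71, 21.72, 21.88, 22.28, 22.69, 22.80, 24.93, 25.70, 26.80
α = 0.10; lower rank = 20 × 0.050 = 1; upper rank = 20 × 0.950 = 19.
The 1st smallest replicate is 17.65; the 19th is 25.70.

(17.65, 25.70)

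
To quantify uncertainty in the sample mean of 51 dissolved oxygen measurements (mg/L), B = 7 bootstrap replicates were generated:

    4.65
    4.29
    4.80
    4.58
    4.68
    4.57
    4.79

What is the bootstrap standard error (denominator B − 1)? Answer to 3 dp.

SE* = 0.173

Bootstrap SE is the standard deviation of the 7 replicate means.
Mean of replicates: (4.65 + 4.29 + 4.80 + 4.58 + 4.68 + 4.57 + 4.79) / 7 = 32.3600 / 7 = 4.6229
Sum of squared deviations: (+0.0271)² + (−0.3329)² + (+0.1771)² + (−0.0429)² + (+0.0571)² + (−0.0529)² + (+0.1671)² = 0.1787
Variance = 0.1787 / 6 = 0.0298
SE* = √0.0298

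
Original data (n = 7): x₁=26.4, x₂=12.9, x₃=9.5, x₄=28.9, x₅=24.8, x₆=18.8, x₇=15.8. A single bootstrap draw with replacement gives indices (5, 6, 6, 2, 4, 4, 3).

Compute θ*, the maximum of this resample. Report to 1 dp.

Resample values: 24.8, 18.8, 18.8, 12.9, 28.9, 28.9, 9.5.
Maximum = 28.9

θ* = 28.9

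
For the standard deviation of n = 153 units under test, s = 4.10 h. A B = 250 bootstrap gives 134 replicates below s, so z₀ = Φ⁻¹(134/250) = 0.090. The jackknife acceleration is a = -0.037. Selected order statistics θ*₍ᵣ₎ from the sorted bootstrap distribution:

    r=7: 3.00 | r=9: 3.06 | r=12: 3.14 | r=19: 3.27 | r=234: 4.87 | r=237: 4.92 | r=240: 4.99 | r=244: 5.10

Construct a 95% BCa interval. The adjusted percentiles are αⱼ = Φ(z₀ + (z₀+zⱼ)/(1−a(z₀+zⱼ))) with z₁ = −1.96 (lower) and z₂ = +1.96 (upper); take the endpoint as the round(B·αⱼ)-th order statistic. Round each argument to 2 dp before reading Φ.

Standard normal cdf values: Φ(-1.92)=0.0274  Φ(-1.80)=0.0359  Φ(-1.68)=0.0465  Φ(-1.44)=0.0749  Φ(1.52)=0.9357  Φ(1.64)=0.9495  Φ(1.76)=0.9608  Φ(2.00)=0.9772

Lower: z₀ + z₁ = 0.090 + (-1.960) = -1.870; 1 − a(z₀+z₁) = 1 − (-0.037)(-1.870) = 0.9308; argument = 0.090 + (-1.870)/0.9308 = -1.9190 → -1.92.
α₁ = Φ(-1.92) = 0.0274; rank = round(250 × 0.0274) = 7; θ*₍7₎ = 3.00.
Upper: z₀ + z₂ = 2.050; 1 − a(z₀+z₂) = 1.0758; argument = 1.9955 → 2.00; α₂ = 0.9772; rank = 244; θ*₍244₎ = 5.10.

(3.00, 5.10)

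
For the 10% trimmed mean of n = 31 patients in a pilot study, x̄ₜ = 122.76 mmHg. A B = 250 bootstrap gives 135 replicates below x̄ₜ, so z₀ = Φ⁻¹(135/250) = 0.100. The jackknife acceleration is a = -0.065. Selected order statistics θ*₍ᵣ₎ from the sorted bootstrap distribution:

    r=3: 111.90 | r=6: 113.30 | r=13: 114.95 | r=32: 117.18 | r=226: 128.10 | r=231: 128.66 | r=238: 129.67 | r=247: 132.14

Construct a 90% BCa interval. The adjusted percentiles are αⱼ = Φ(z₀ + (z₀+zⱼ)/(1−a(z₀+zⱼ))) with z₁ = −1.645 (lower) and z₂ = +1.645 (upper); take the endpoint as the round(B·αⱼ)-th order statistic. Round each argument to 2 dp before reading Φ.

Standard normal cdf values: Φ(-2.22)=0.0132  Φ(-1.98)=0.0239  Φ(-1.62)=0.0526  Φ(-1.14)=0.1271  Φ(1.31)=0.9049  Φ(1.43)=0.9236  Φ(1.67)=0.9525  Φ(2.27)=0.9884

Lower: z₀ + z₁ = 0.100 + (-1.645) = -1.545; 1 − a(z₀+z₁) = 1 − (-0.065)(-1.545) = 0.8996; argument = 0.100 + (-1.545)/0.8996 = -1.6175 → -1.62.
α₁ = Φ(-1.62) = 0.0526; rank = round(250 × 0.0526) = 13; θ*₍13₎ = 114.95.
Upper: z₀ + z₂ = 1.745; 1 − a(z₀+z₂) = 1.1134; argument = 1.6672 → 1.67; α₂ = 0.9525; rank = 238; θ*₍238₎ = 129.67.

(114.95, 129.67)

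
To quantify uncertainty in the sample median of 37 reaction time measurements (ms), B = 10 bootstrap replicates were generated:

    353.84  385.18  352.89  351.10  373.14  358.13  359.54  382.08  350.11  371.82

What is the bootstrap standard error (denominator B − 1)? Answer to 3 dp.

Bootstrap SE is the standard deviation of the 10 replicate medians.
Mean of replicates: (353.84 + 385.18 + 352.89 + 351.10 + 373.14 + 358.13 + 359.54 + 382.08 + 350.11 + 371.82) / 10 = 3637.8300 / 10 = 363.7830
Sum of squared deviations: (−9.9430)² + (+21.3970)² + (−10.8930)² + (−12.6830)² + (+9.3570)² + (−5.6530)² + (−4.2430)² + (+18.2970)² + (−13.6730)² + (+8.0370)² = 1560.0482
Variance = 1560.0482 / 9 = 173.3387
SE* = √173.3387

SE* = 13.166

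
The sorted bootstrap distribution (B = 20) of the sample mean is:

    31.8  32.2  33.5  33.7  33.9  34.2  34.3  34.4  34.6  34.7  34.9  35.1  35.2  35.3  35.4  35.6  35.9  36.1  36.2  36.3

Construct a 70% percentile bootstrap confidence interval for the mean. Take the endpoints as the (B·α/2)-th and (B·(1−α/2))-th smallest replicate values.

α = 0.30; lower rank = 20 × 0.150 = 3; upper rank = 20 × 0.850 = 17.
The 3rd smallest replicate is 33.5; the 17th is 35.9.

(33.5, 35.9)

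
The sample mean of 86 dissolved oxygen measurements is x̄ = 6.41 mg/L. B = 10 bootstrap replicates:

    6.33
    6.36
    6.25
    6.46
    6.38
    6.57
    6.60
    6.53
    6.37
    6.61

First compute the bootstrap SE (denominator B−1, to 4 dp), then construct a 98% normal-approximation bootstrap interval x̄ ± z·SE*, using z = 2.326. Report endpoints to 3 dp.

Mean of replicates = 6.4460; sum of squared deviations = 0.1426; SE* = √(0.1426/9) = 0.1259
Margin = 2.326 × 0.1259 = 0.2928
Interval: 6.41 ± 0.2928

(6.117, 6.703)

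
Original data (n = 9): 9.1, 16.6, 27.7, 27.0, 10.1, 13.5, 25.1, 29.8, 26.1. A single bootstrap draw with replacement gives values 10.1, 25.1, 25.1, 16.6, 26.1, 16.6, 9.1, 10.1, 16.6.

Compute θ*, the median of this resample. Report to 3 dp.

Sorted: 9.1, 10.1, 10.1, 16.6, 16.6, 16.6, 25.1, 25.1, 26.1
Median = middle value = 16.600

θ* = 16.600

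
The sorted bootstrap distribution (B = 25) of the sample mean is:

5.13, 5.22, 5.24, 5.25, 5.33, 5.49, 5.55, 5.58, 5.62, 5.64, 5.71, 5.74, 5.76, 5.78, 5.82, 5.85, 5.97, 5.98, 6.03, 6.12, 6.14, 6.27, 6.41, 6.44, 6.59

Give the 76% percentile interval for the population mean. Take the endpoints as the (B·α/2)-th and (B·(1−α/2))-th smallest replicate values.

(5.24, 6.27)

α = 0.24; lower rank = 25 × 0.120 = 3; upper rank = 25 × 0.880 = 22.
The 3rd smallest replicate is 5.24; the 22nd is 6.27.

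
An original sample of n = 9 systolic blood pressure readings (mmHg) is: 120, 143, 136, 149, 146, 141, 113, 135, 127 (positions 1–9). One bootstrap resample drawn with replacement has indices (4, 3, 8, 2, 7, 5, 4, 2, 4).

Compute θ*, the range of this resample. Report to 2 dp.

θ* = 36.00

Resample values: 149, 136, 135, 143, 113, 146, 149, 143, 149.
Range = 149 − 113 = 36.00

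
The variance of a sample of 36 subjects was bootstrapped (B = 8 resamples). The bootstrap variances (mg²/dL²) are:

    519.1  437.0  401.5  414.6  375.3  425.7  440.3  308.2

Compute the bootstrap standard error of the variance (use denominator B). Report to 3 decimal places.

SE* = 56.169

Bootstrap SE is the standard deviation of the 8 replicate variances.
Mean of replicates: (519.1 + 437.0 + 401.5 + 414.6 + 375.3 + 425.7 + 440.3 + 308.2) / 8 = 3321.7000 / 8 = 415.2125
Sum of squared deviations: (+103.8875)² + (+21.7875)² + (−13.7125)² + (−0.6125)² + (−39.9125)² + (+10.4875)² + (+25.0875)² + (−107.0125)² = 25239.7688
Variance = 25239.7688 / 8 = 3154.9711
SE* = √3154.9711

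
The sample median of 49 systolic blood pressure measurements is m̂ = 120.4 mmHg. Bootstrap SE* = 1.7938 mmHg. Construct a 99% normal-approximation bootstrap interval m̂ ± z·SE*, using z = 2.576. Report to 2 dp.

Margin = 2.576 × 1.7938 = 4.621
Interval: 120.4 ± 4.621

(115.78, 125.02)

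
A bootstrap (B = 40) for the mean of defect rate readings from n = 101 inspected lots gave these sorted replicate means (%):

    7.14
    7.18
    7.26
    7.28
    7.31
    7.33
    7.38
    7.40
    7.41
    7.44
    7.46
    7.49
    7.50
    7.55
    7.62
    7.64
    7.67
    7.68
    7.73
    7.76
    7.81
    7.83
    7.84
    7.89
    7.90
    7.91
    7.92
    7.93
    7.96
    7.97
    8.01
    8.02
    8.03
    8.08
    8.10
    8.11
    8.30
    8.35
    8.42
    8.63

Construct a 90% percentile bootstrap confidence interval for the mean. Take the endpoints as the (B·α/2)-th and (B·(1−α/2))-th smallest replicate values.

(7.18, 8.35)

α = 0.10; lower rank = 40 × 0.050 = 2; upper rank = 40 × 0.950 = 38.
The 2nd smallest replicate is 7.18; the 38th is 8.35.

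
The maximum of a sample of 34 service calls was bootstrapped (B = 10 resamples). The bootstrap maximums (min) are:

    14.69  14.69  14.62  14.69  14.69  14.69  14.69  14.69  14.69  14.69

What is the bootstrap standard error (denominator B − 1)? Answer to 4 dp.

Bootstrap SE is the standard deviation of the 10 replicate maximums.
Mean of replicates: (14.69 + 14.69 + 14.62 + 14.69 + 14.69 + 14.69 + 14.69 + 14.69 + 14.69 + 14.69) / 10 = 146.83000 / 10 = 14.68300
Sum of squared deviations: (+0.00700)² + (+0.00700)² + (−0.06300)² + (+0.00700)² + (+0.00700)² + (+0.00700)² + (+0.00700)² + (+0.00700)² + (+0.00700)² + (+0.00700)² = 0.00441
Variance = 0.00441 / 9 = 0.00049
SE* = √0.00049

SE* = 0.0221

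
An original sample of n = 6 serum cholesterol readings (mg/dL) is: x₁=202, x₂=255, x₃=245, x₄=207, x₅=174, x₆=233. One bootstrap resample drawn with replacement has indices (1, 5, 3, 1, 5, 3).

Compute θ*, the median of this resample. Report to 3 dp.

Resample values: 202, 174, 245, 202, 174, 245.
Sorted: 174, 174, 202, 202, 245, 245
Median = average of the two middle values = 202.000

θ* = 202.000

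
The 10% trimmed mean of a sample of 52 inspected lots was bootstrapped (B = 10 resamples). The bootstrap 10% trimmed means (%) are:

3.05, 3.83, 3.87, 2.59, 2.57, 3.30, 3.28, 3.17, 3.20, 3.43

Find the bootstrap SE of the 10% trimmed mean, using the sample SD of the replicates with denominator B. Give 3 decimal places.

Bootstrap SE is the standard deviation of the 10 replicate 10% trimmed means.
Mean of replicates: (3.05 + 3.83 + 3.87 + 2.59 + 2.57 + 3.30 + 3.28 + 3.17 + 3.20 + 3.43) / 10 = 32.2900 / 10 = 3.2290
Sum of squared deviations: (−0.1790)² + (+0.6010)² + (+0.6410)² + (−0.6390)² + (−0.6590)² + (+0.0710)² + (+0.0510)² + (−0.0590)² + (−0.0290)² + (+0.2010)² = 1.6991
Variance = 1.6991 / 10 = 0.1699
SE* = √0.1699

SE* = 0.412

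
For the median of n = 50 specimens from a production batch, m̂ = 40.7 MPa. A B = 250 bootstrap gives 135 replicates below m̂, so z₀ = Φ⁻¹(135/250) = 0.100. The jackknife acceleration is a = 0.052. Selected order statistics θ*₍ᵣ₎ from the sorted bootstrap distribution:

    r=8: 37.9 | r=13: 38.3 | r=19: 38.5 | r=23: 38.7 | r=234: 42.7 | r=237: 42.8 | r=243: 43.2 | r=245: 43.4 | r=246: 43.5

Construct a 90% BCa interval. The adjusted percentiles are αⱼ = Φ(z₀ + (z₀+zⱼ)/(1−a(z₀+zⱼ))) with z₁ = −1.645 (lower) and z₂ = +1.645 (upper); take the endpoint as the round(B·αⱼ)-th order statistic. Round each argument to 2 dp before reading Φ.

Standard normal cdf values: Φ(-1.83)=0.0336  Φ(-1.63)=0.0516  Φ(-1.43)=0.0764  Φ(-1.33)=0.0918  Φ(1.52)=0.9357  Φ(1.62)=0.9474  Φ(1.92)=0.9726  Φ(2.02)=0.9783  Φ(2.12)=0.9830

Lower: z₀ + z₁ = 0.100 + (-1.645) = -1.545; 1 − a(z₀+z₁) = 1 − (0.052)(-1.545) = 1.0803; argument = 0.100 + (-1.545)/1.0803 = -1.3301 → -1.33.
α₁ = Φ(-1.33) = 0.0918; rank = round(250 × 0.0918) = 23; θ*₍23₎ = 38.7.
Upper: z₀ + z₂ = 1.745; 1 − a(z₀+z₂) = 0.9093; argument = 2.0191 → 2.02; α₂ = 0.9783; rank = 245; θ*₍245₎ = 43.4.

(38.7, 43.4)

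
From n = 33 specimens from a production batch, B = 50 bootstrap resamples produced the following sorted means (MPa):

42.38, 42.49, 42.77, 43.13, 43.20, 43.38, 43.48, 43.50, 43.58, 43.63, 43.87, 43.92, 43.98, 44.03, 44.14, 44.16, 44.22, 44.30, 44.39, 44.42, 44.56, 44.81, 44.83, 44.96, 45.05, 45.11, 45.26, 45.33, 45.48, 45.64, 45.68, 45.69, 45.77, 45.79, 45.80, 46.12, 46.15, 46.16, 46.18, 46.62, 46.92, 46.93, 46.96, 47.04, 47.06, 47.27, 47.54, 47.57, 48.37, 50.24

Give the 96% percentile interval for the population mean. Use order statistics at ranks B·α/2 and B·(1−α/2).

(42.38, 48.37)

α = 0.04; lower rank = 50 × 0.020 = 1; upper rank = 50 × 0.980 = 49.
The 1st smallest replicate is 42.38; the 49th is 48.37.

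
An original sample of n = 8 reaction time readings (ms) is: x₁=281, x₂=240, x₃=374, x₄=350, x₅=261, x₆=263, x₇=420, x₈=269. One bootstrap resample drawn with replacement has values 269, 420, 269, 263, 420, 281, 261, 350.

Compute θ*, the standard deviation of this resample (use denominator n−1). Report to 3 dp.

Mean = 316.6250; sum of squared deviations = 34261.8750
s² = 34261.8750 / 7 = 4894.5536
s = √4894.5536 = 69.961

θ* = 69.961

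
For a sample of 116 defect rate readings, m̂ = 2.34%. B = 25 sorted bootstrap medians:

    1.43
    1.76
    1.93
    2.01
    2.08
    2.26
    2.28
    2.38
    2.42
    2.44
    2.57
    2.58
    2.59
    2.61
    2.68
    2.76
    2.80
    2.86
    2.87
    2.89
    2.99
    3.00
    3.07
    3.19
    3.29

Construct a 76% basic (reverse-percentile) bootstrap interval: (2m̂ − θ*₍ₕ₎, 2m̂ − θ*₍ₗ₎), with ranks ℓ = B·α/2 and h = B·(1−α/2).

(1.68, 2.75)

Percentile endpoints at ranks 3 and 22: θ*₍3₎ = 1.93, θ*₍22₎ = 3.00.
Basic interval reflects these around m̂:
  lower = 2 × 2.34 − 3.00 = 1.68
  upper = 2 × 2.34 − 1.93 = 2.75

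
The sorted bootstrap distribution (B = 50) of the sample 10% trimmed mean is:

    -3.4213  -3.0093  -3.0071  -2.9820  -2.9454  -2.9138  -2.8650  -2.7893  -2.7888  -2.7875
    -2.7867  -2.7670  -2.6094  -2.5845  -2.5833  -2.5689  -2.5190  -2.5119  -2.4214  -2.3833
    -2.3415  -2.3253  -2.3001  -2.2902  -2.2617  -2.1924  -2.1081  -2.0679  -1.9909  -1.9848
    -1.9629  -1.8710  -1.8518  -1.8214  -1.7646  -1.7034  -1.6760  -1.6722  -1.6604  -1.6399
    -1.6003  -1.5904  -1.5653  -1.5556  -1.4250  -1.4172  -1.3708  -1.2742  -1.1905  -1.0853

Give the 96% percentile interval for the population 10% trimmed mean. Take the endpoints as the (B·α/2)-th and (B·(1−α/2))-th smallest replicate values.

(-3.4213, -1.1905)

α = 0.04; lower rank = 50 × 0.020 = 1; upper rank = 50 × 0.980 = 49.
The 1st smallest replicate is -3.4213; the 49th is -1.1905.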